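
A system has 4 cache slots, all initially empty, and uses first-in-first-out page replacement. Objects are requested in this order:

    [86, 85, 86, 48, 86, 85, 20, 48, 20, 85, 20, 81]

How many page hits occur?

7

86 → fault, frames {86}
85 → fault, frames {86,85}
86 → hit
48 → fault, frames {86,85,48}
86 → hit
85 → hit
20 → fault, frames {86,85,48,20}
48 → hit
20 → hit
85 → hit
20 → hit
81 → fault, evict 86, frames {85,48,20,81}
Hits: 7.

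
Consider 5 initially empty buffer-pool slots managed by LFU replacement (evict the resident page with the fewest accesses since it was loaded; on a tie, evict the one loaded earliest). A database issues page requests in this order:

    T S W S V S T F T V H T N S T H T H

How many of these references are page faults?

7

T -> fault, frames {T}
S -> fault, frames {T,S}
W -> fault, frames {T,S,W}
S -> hit
V -> fault, frames {T,S,W,V}
S -> hit
T -> hit
F -> fault, frames {T,S,W,V,F}
T -> hit
V -> hit
H -> fault, evict W, frames {T,S,V,F,H}
T -> hit
N -> fault, evict F, frames {T,S,V,H,N}
S -> hit
T -> hit
H -> hit
T -> hit
H -> hit
Page faults: 7.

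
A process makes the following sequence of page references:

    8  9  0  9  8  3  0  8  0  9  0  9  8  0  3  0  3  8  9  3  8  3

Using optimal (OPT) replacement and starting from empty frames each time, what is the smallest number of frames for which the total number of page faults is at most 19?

2

f=1: 22 faults
f=2: 12 faults
f=3: 7 faults
f=4: 4 faults
Smallest f with faults ≤ 19 is 2.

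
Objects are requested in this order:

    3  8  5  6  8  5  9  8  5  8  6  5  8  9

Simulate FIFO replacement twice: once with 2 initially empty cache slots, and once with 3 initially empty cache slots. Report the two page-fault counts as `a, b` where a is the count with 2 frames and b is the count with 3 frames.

2 frames: F F F F F F F F F . F . F F → 12 faults.
3 frames: F F F F . . F F F . F . . F → 9 faults.
9 < 12: adding a frame reduced faults, as is typical.

12, 9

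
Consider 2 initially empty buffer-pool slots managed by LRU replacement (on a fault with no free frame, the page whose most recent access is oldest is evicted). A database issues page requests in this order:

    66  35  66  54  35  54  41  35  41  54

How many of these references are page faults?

7

66 -> miss, frames {66}
35 -> miss, frames {66,35}
66 -> hit
54 -> miss, evict 35, frames {66,54}
35 -> miss, evict 66, frames {54,35}
54 -> hit
41 -> miss, evict 35, frames {54,41}
35 -> miss, evict 54, frames {41,35}
41 -> hit
54 -> miss, evict 35, frames {41,54}
Page faults: 7.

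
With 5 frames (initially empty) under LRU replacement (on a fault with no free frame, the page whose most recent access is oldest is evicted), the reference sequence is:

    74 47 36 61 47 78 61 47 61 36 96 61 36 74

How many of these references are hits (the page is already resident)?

74 → miss, frames {74}
47 → miss, frames {74,47}
36 → miss, frames {74,47,36}
61 → miss, frames {74,47,36,61}
47 → hit
78 → miss, frames {74,36,61,47,78}
61 → hit
47 → hit
61 → hit
36 → hit
96 → miss, evict 74, frames {78,47,61,36,96}
61 → hit
36 → hit
74 → miss, evict 78, frames {47,96,61,36,74}
Hits: 7.

7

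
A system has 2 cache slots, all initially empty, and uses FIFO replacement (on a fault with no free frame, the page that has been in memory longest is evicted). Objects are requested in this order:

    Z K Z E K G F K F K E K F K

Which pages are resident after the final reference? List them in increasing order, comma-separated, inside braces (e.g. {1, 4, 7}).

Z -> miss, frames [Z]
K -> miss, frames [Z, K]
Z -> hit
E -> miss, evict Z, frames [K, E]
K -> hit
G -> miss, evict K, frames [E, G]
F -> miss, evict E, frames [G, F]
K -> miss, evict G, frames [F, K]
F -> hit
K -> hit
E -> miss, evict F, frames [K, E]
K -> hit
F -> miss, evict K, frames [E, F]
K -> miss, evict E, frames [F, K]

{F, K}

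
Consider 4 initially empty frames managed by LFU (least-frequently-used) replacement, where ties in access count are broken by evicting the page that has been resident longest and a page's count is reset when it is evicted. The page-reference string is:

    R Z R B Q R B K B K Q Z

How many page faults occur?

R: miss, frames {R}
Z: miss, frames {R,Z}
R: hit
B: miss, frames {R,Z,B}
Q: miss, frames {R,Z,B,Q}
R: hit
B: hit
K: miss, evict Z, frames {R,B,Q,K}
B: hit
K: hit
Q: hit
Z: miss, evict Q, frames {R,B,K,Z}
Page faults: 6.

6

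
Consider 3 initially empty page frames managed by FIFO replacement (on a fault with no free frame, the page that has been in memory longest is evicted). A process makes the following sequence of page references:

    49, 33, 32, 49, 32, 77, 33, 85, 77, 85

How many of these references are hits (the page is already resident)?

49: miss, frames [49]
33: miss, frames [49, 33]
32: miss, frames [49, 33, 32]
49: hit
32: hit
77: miss, evict 49, frames [33, 32, 77]
33: hit
85: miss, evict 33, frames [32, 77, 85]
77: hit
85: hit
Hits: 5.

5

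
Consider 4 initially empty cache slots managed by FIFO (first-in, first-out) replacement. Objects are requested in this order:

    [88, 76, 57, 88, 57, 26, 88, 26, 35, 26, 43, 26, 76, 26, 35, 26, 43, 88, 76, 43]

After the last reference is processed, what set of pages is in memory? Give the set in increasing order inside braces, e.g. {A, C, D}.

88 -> miss, frames {88}
76 -> miss, frames {88,76}
57 -> miss, frames {88,76,57}
88 -> hit
57 -> hit
26 -> miss, frames {88,76,57,26}
88 -> hit
26 -> hit
35 -> miss, evict 88, frames {76,57,26,35}
26 -> hit
43 -> miss, evict 76, frames {57,26,35,43}
26 -> hit
76 -> miss, evict 57, frames {26,35,43,76}
26 -> hit
35 -> hit
26 -> hit
43 -> hit
88 -> miss, evict 26, frames {35,43,76,88}
76 -> hit
43 -> hit

{35, 43, 76, 88}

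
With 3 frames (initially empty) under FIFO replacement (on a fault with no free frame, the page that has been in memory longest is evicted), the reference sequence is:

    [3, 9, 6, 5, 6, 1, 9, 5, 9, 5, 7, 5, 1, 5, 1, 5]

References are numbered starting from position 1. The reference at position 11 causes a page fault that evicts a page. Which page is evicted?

5

pos 1: 3 → fault, frames [3]
pos 2: 9 → fault, frames [3, 9]
pos 3: 6 → fault, frames [3, 9, 6]
pos 4: 5 → fault, evict 3, frames [9, 6, 5]
pos 5: 6 → hit
pos 6: 1 → fault, evict 9, frames [6, 5, 1]
pos 7: 9 → fault, evict 6, frames [5, 1, 9]
pos 8: 5 → hit
pos 9: 9 → hit
pos 10: 5 → hit
pos 11: 7 → fault, evict 5, frames [1, 9, 7]
At position 11, page 5 is evicted.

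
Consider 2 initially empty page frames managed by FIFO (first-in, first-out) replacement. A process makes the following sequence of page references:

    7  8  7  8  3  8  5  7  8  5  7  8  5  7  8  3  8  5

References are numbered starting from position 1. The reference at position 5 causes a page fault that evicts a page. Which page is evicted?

7

pos 1: 7: fault, frames [7]
pos 2: 8: fault, frames [7, 8]
pos 3: 7: hit
pos 4: 8: hit
pos 5: 3: fault, evict 7, frames [8, 3]
At position 5, page 7 is evicted.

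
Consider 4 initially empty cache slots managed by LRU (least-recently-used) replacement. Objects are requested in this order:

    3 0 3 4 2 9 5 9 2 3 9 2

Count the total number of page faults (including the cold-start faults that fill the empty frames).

7

3: fault, frames [3]
0: fault, frames [3, 0]
3: hit
4: fault, frames [0, 3, 4]
2: fault, frames [0, 3, 4, 2]
9: fault, evict 0, frames [3, 4, 2, 9]
5: fault, evict 3, frames [4, 2, 9, 5]
9: hit
2: hit
3: fault, evict 4, frames [5, 9, 2, 3]
9: hit
2: hit
Page faults: 7.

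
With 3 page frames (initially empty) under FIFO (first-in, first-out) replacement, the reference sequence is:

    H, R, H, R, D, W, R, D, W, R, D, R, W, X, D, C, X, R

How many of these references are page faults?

7

H → fault, frames {H}
R → fault, frames {H,R}
H → hit
R → hit
D → fault, frames {H,R,D}
W → fault, evict H, frames {R,D,W}
R → hit
D → hit
W → hit
R → hit
D → hit
R → hit
W → hit
X → fault, evict R, frames {D,W,X}
D → hit
C → fault, evict D, frames {W,X,C}
X → hit
R → fault, evict W, frames {X,C,R}
Page faults: 7.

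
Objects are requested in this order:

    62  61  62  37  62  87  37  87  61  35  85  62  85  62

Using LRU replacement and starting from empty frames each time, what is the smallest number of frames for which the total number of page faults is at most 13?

f=1: 14 faults
f=2: 9 faults
f=3: 8 faults
f=4: 7 faults
f=5: 7 faults
f=6: 6 faults
Smallest f with faults ≤ 13 is 2.

2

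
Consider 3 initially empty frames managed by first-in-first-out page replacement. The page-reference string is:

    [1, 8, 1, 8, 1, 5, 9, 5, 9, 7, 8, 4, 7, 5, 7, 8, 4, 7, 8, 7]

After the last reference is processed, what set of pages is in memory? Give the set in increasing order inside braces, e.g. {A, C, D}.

1 → miss, frames [1]
8 → miss, frames [1, 8]
1 → hit
8 → hit
1 → hit
5 → miss, frames [1, 8, 5]
9 → miss, evict 1, frames [8, 5, 9]
5 → hit
9 → hit
7 → miss, evict 8, frames [5, 9, 7]
8 → miss, evict 5, frames [9, 7, 8]
4 → miss, evict 9, frames [7, 8, 4]
7 → hit
5 → miss, evict 7, frames [8, 4, 5]
7 → miss, evict 8, frames [4, 5, 7]
8 → miss, evict 4, frames [5, 7, 8]
4 → miss, evict 5, frames [7, 8, 4]
7 → hit
8 → hit
7 → hit

{4, 7, 8}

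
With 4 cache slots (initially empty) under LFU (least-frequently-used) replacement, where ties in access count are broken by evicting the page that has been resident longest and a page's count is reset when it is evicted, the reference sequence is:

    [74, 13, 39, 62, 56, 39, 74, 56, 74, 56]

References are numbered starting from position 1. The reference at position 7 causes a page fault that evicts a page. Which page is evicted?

pos 1: 74 → fault, frames {74}
pos 2: 13 → fault, frames {74,13}
pos 3: 39 → fault, frames {74,13,39}
pos 4: 62 → fault, frames {74,13,39,62}
pos 5: 56 → fault, evict 74, frames {13,39,62,56}
pos 6: 39 → hit
pos 7: 74 → fault, evict 13, frames {39,62,56,74}
At position 7, page 13 is evicted.

13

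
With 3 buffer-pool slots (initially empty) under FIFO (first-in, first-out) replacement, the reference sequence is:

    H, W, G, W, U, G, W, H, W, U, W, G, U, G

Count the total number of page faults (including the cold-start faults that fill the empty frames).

H: miss, frames {H}
W: miss, frames {H,W}
G: miss, frames {H,W,G}
W: hit
U: miss, evict H, frames {W,G,U}
G: hit
W: hit
H: miss, evict W, frames {G,U,H}
W: miss, evict G, frames {U,H,W}
U: hit
W: hit
G: miss, evict U, frames {H,W,G}
U: miss, evict H, frames {W,G,U}
G: hit
Page faults: 8.

8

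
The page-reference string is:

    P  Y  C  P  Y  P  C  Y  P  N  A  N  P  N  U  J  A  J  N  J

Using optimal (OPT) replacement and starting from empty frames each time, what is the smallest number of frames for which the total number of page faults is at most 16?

f=1: 20 faults
f=2: 13 faults
f=3: 7 faults
f=4: 7 faults
f=5: 7 faults
f=6: 7 faults
f=7: 7 faults
Smallest f with faults ≤ 16 is 2.

2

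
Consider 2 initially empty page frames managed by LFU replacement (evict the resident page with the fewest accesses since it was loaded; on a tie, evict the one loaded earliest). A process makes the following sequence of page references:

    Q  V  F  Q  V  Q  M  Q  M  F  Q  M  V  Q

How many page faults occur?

9

Q: miss, frames (Q)
V: miss, frames (Q V)
F: miss, evict Q, frames (V F)
Q: miss, evict V, frames (F Q)
V: miss, evict F, frames (Q V)
Q: hit
M: miss, evict V, frames (Q M)
Q: hit
M: hit
F: miss, evict M, frames (Q F)
Q: hit
M: miss, evict F, frames (Q M)
V: miss, evict M, frames (Q V)
Q: hit
Page faults: 9.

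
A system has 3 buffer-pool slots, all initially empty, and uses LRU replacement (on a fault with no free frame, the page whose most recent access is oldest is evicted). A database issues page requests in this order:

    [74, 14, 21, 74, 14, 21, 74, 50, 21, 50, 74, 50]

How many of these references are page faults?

74 → fault, frames (74)
14 → fault, frames (74 14)
21 → fault, frames (74 14 21)
74 → hit
14 → hit
21 → hit
74 → hit
50 → fault, evict 14, frames (21 74 50)
21 → hit
50 → hit
74 → hit
50 → hit
Page faults: 4.

4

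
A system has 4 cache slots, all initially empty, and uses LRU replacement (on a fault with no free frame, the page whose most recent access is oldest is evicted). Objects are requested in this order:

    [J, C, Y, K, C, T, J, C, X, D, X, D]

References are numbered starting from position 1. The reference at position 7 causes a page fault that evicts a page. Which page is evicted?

pos 1: J: fault, frames {J}
pos 2: C: fault, frames {J,C}
pos 3: Y: fault, frames {J,C,Y}
pos 4: K: fault, frames {J,C,Y,K}
pos 5: C: hit
pos 6: T: fault, evict J, frames {Y,K,C,T}
pos 7: J: fault, evict Y, frames {K,C,T,J}
At position 7, page Y is evicted.

Y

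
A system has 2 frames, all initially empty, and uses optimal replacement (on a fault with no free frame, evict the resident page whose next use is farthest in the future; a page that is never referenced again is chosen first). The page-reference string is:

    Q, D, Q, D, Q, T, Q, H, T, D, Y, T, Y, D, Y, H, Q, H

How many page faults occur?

Q -> miss, frames (Q)
D -> miss, frames (Q D)
Q -> hit
D -> hit
Q -> hit
T -> miss, evict D, frames (Q T)
Q -> hit
H -> miss, evict Q, frames (T H)
T -> hit
D -> miss, evict H, frames (T D)
Y -> miss, evict D, frames (T Y)
T -> hit
Y -> hit
D -> miss, evict T, frames (Y D)
Y -> hit
H -> miss, evict D, frames (Y H)
Q -> miss, evict Y, frames (H Q)
H -> hit
Page faults: 9.

9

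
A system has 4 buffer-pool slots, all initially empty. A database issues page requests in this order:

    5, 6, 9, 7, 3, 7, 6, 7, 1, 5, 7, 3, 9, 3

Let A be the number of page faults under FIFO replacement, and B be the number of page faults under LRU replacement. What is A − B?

Under FIFO: F F F F F . . . F F . . F . → 8 faults.
Under LRU: F F F F F . . . F F . F F . → 9 faults.
A − B = 8 − 9 = -1.

-1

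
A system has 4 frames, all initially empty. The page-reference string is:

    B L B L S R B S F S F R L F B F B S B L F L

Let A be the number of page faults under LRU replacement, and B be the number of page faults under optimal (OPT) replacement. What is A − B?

2

Under LRU: F F . . F F . . F . . . F . F . . F . . . . → 8 faults.
Under OPT: F F . . F F . . F . . . . . F . . . . . . . → 6 faults.
A − B = 8 − 6 = 2.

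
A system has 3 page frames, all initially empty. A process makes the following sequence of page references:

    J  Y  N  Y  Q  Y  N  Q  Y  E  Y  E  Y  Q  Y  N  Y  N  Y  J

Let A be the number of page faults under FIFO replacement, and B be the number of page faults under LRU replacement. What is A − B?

1

Under FIFO: F F F . F . . . . F F . . . . F . . . F → 8 faults.
Under LRU: F F F . F . . . . F . . . . . F . . . F → 7 faults.
A − B = 8 − 7 = 1.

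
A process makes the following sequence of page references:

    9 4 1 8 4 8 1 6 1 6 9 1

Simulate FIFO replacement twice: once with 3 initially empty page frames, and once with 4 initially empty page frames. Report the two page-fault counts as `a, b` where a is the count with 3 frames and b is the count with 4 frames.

3 frames: F F F F . . . F . . F F → 7 faults.
4 frames: F F F F . . . F . . F . → 6 faults.
6 < 7: adding a frame reduced faults, as is typical.

7, 6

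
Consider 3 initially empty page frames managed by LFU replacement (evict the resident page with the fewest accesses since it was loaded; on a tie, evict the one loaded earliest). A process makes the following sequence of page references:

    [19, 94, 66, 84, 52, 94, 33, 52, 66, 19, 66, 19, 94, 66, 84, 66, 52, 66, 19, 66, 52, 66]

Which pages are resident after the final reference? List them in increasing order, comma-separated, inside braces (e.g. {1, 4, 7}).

{19, 52, 66}

19 → miss, frames (19)
94 → miss, frames (19 94)
66 → miss, frames (19 94 66)
84 → miss, evict 19, frames (94 66 84)
52 → miss, evict 94, frames (66 84 52)
94 → miss, evict 66, frames (84 52 94)
33 → miss, evict 84, frames (52 94 33)
52 → hit
66 → miss, evict 94, frames (52 33 66)
19 → miss, evict 33, frames (52 66 19)
66 → hit
19 → hit
94 → miss, evict 52, frames (66 19 94)
66 → hit
84 → miss, evict 94, frames (66 19 84)
66 → hit
52 → miss, evict 84, frames (66 19 52)
66 → hit
19 → hit
66 → hit
52 → hit
66 → hit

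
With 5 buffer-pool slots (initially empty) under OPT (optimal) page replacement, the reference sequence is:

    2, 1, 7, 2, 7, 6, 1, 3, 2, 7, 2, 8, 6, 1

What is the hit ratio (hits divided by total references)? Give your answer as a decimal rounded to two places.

0.57

2 -> miss, frames [2]
1 -> miss, frames [2, 1]
7 -> miss, frames [2, 1, 7]
2 -> hit
7 -> hit
6 -> miss, frames [2, 1, 7, 6]
1 -> hit
3 -> miss, frames [2, 1, 7, 6, 3]
2 -> hit
7 -> hit
2 -> hit
8 -> miss, evict 3, frames [2, 1, 7, 6, 8]
6 -> hit
1 -> hit
Hits: 8 of 14 references → 8/14 = 0.5714.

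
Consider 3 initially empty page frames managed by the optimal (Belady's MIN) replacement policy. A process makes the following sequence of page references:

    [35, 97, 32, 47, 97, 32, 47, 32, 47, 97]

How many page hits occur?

35 -> fault, frames {35}
97 -> fault, frames {35,97}
32 -> fault, frames {35,97,32}
47 -> fault, evict 35, frames {97,32,47}
97 -> hit
32 -> hit
47 -> hit
32 -> hit
47 -> hit
97 -> hit
Hits: 6.

6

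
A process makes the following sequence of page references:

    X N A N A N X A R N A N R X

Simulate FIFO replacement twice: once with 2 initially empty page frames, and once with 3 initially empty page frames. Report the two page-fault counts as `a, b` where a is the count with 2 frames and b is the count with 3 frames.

9, 5

2 frames: F F F . . . F . F F F . F F → 9 faults.
3 frames: F F F . . . . . F . . . . F → 5 faults.
5 < 9: adding a frame reduced faults, as is typical.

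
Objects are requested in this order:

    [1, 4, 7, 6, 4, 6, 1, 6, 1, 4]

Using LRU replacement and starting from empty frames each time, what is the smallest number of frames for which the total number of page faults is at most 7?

2

f=1: 10 faults
f=2: 7 faults
f=3: 5 faults
f=4: 4 faults
Smallest f with faults ≤ 7 is 2.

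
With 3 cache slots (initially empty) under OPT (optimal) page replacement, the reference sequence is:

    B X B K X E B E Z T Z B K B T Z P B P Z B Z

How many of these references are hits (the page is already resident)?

13

B → fault, frames (B)
X → fault, frames (B X)
B → hit
K → fault, frames (B X K)
X → hit
E → fault, evict X, frames (B K E)
B → hit
E → hit
Z → fault, evict E, frames (B K Z)
T → fault, evict K, frames (B Z T)
Z → hit
B → hit
K → fault, evict Z, frames (B T K)
B → hit
T → hit
Z → fault, evict K, frames (B T Z)
P → fault, evict T, frames (B Z P)
B → hit
P → hit
Z → hit
B → hit
Z → hit
Hits: 13.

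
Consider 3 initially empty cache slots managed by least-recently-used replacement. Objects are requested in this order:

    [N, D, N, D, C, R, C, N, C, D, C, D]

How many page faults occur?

N → miss, frames [N]
D → miss, frames [N, D]
N → hit
D → hit
C → miss, frames [N, D, C]
R → miss, evict N, frames [D, C, R]
C → hit
N → miss, evict D, frames [R, C, N]
C → hit
D → miss, evict R, frames [N, C, D]
C → hit
D → hit
Page faults: 6.

6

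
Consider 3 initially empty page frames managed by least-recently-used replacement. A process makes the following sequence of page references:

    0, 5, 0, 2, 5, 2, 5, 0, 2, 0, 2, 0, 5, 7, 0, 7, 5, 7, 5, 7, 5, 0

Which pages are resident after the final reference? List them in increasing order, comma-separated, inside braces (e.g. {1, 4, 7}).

0: fault, frames [0]
5: fault, frames [0, 5]
0: hit
2: fault, frames [5, 0, 2]
5: hit
2: hit
5: hit
0: hit
2: hit
0: hit
2: hit
0: hit
5: hit
7: fault, evict 2, frames [0, 5, 7]
0: hit
7: hit
5: hit
7: hit
5: hit
7: hit
5: hit
0: hit

{0, 5, 7}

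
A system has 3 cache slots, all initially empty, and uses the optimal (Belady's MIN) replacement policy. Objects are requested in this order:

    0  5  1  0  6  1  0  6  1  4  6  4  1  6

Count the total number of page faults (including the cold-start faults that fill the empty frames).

0: miss, frames (0)
5: miss, frames (0 5)
1: miss, frames (0 5 1)
0: hit
6: miss, evict 5, frames (0 1 6)
1: hit
0: hit
6: hit
1: hit
4: miss, evict 0, frames (1 6 4)
6: hit
4: hit
1: hit
6: hit
Page faults: 5.

5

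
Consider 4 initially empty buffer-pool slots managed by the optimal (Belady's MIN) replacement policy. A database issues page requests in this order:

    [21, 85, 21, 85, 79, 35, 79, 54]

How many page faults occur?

21: fault, frames {21}
85: fault, frames {21,85}
21: hit
85: hit
79: fault, frames {21,85,79}
35: fault, frames {21,85,79,35}
79: hit
54: fault, evict 35, frames {21,85,79,54}
Page faults: 5.

5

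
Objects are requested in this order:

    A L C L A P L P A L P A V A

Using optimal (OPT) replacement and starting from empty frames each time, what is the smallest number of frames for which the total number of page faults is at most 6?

f=1: 14 faults
f=2: 8 faults
f=3: 5 faults
f=4: 5 faults
f=5: 5 faults
Smallest f with faults ≤ 6 is 3.

3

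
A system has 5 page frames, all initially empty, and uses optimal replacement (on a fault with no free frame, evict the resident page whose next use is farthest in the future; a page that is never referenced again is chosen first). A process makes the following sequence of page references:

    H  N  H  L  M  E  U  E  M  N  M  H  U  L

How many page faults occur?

H: fault, frames (H)
N: fault, frames (H N)
H: hit
L: fault, frames (H N L)
M: fault, frames (H N L M)
E: fault, frames (H N L M E)
U: fault, evict L, frames (H N M E U)
E: hit
M: hit
N: hit
M: hit
H: hit
U: hit
L: fault, evict U, frames (H N M E L)
Page faults: 7.

7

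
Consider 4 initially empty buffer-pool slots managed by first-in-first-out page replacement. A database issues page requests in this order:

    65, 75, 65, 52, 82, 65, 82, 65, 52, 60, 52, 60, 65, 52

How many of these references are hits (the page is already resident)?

65: miss, frames (65)
75: miss, frames (65 75)
65: hit
52: miss, frames (65 75 52)
82: miss, frames (65 75 52 82)
65: hit
82: hit
65: hit
52: hit
60: miss, evict 65, frames (75 52 82 60)
52: hit
60: hit
65: miss, evict 75, frames (52 82 60 65)
52: hit
Hits: 8.

8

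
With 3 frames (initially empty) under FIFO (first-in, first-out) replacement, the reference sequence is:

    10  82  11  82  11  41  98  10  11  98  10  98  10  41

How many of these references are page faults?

10 → fault, frames [10]
82 → fault, frames [10, 82]
11 → fault, frames [10, 82, 11]
82 → hit
11 → hit
41 → fault, evict 10, frames [82, 11, 41]
98 → fault, evict 82, frames [11, 41, 98]
10 → fault, evict 11, frames [41, 98, 10]
11 → fault, evict 41, frames [98, 10, 11]
98 → hit
10 → hit
98 → hit
10 → hit
41 → fault, evict 98, frames [10, 11, 41]
Page faults: 8.

8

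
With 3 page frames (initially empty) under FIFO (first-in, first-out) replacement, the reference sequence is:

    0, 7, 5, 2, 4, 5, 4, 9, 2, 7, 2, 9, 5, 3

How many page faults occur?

10

0 → fault, frames (0)
7 → fault, frames (0 7)
5 → fault, frames (0 7 5)
2 → fault, evict 0, frames (7 5 2)
4 → fault, evict 7, frames (5 2 4)
5 → hit
4 → hit
9 → fault, evict 5, frames (2 4 9)
2 → hit
7 → fault, evict 2, frames (4 9 7)
2 → fault, evict 4, frames (9 7 2)
9 → hit
5 → fault, evict 9, frames (7 2 5)
3 → fault, evict 7, frames (2 5 3)
Page faults: 10.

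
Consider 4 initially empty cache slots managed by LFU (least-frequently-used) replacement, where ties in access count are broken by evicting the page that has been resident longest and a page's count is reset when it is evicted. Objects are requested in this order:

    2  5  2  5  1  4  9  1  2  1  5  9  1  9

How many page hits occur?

2 → fault, frames (2)
5 → fault, frames (2 5)
2 → hit
5 → hit
1 → fault, frames (2 5 1)
4 → fault, frames (2 5 1 4)
9 → fault, evict 1, frames (2 5 4 9)
1 → fault, evict 4, frames (2 5 9 1)
2 → hit
1 → hit
5 → hit
9 → hit
1 → hit
9 → hit
Hits: 8.

8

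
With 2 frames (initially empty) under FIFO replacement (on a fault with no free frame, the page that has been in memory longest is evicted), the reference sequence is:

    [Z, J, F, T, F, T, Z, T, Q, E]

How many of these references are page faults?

Z: fault, frames [Z]
J: fault, frames [Z, J]
F: fault, evict Z, frames [J, F]
T: fault, evict J, frames [F, T]
F: hit
T: hit
Z: fault, evict F, frames [T, Z]
T: hit
Q: fault, evict T, frames [Z, Q]
E: fault, evict Z, frames [Q, E]
Page faults: 7.

7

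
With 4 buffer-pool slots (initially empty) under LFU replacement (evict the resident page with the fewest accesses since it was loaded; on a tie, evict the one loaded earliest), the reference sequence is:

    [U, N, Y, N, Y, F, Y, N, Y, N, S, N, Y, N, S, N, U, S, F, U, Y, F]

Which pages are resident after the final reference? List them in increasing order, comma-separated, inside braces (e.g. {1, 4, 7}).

{F, N, S, Y}

U → miss, frames [U]
N → miss, frames [U, N]
Y → miss, frames [U, N, Y]
N → hit
Y → hit
F → miss, frames [U, N, Y, F]
Y → hit
N → hit
Y → hit
N → hit
S → miss, evict U, frames [N, Y, F, S]
N → hit
Y → hit
N → hit
S → hit
N → hit
U → miss, evict F, frames [N, Y, S, U]
S → hit
F → miss, evict U, frames [N, Y, S, F]
U → miss, evict F, frames [N, Y, S, U]
Y → hit
F → miss, evict U, frames [N, Y, S, F]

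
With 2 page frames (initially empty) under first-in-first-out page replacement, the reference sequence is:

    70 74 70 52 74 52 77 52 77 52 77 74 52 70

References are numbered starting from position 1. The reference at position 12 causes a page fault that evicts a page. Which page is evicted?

pos 1: 70 → fault, frames [70]
pos 2: 74 → fault, frames [70, 74]
pos 3: 70 → hit
pos 4: 52 → fault, evict 70, frames [74, 52]
pos 5: 74 → hit
pos 6: 52 → hit
pos 7: 77 → fault, evict 74, frames [52, 77]
pos 8: 52 → hit
pos 9: 77 → hit
pos 10: 52 → hit
pos 11: 77 → hit
pos 12: 74 → fault, evict 52, frames [77, 74]
At position 12, page 52 is evicted.

52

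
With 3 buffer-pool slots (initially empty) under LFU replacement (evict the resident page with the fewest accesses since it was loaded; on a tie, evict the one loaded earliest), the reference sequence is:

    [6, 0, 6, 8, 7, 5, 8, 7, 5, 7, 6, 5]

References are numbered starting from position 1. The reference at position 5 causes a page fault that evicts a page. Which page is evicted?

pos 1: 6: fault, frames {6}
pos 2: 0: fault, frames {6,0}
pos 3: 6: hit
pos 4: 8: fault, frames {6,0,8}
pos 5: 7: fault, evict 0, frames {6,8,7}
At position 5, page 0 is evicted.

0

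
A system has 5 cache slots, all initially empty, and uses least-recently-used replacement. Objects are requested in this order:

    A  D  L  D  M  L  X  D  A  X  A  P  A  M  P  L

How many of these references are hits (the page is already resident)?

8

A: miss, frames [A]
D: miss, frames [A, D]
L: miss, frames [A, D, L]
D: hit
M: miss, frames [A, L, D, M]
L: hit
X: miss, frames [A, D, M, L, X]
D: hit
A: hit
X: hit
A: hit
P: miss, evict M, frames [L, D, X, A, P]
A: hit
M: miss, evict L, frames [D, X, P, A, M]
P: hit
L: miss, evict D, frames [X, A, M, P, L]
Hits: 8.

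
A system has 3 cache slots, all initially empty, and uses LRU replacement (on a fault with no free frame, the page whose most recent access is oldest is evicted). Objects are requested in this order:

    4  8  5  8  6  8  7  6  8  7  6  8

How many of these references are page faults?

4: miss, frames [4]
8: miss, frames [4, 8]
5: miss, frames [4, 8, 5]
8: hit
6: miss, evict 4, frames [5, 8, 6]
8: hit
7: miss, evict 5, frames [6, 8, 7]
6: hit
8: hit
7: hit
6: hit
8: hit
Page faults: 5.

5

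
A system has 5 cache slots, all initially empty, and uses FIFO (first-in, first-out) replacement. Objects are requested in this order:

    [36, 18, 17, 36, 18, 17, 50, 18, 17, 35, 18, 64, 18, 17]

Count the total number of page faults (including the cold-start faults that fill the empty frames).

36 -> fault, frames (36)
18 -> fault, frames (36 18)
17 -> fault, frames (36 18 17)
36 -> hit
18 -> hit
17 -> hit
50 -> fault, frames (36 18 17 50)
18 -> hit
17 -> hit
35 -> fault, frames (36 18 17 50 35)
18 -> hit
64 -> fault, evict 36, frames (18 17 50 35 64)
18 -> hit
17 -> hit
Page faults: 6.

6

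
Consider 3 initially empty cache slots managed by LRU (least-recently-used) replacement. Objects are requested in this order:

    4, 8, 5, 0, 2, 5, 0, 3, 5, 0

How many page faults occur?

4: miss, frames (4)
8: miss, frames (4 8)
5: miss, frames (4 8 5)
0: miss, evict 4, frames (8 5 0)
2: miss, evict 8, frames (5 0 2)
5: hit
0: hit
3: miss, evict 2, frames (5 0 3)
5: hit
0: hit
Page faults: 6.

6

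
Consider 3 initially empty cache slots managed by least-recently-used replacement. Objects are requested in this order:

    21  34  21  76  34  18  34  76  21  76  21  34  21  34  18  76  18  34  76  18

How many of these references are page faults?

21: fault, frames (21)
34: fault, frames (21 34)
21: hit
76: fault, frames (34 21 76)
34: hit
18: fault, evict 21, frames (76 34 18)
34: hit
76: hit
21: fault, evict 18, frames (34 76 21)
76: hit
21: hit
34: hit
21: hit
34: hit
18: fault, evict 76, frames (21 34 18)
76: fault, evict 21, frames (34 18 76)
18: hit
34: hit
76: hit
18: hit
Page faults: 7.

7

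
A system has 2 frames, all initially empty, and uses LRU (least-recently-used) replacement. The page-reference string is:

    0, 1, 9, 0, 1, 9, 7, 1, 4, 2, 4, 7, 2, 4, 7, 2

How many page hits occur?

0: miss, frames [0]
1: miss, frames [0, 1]
9: miss, evict 0, frames [1, 9]
0: miss, evict 1, frames [9, 0]
1: miss, evict 9, frames [0, 1]
9: miss, evict 0, frames [1, 9]
7: miss, evict 1, frames [9, 7]
1: miss, evict 9, frames [7, 1]
4: miss, evict 7, frames [1, 4]
2: miss, evict 1, frames [4, 2]
4: hit
7: miss, evict 2, frames [4, 7]
2: miss, evict 4, frames [7, 2]
4: miss, evict 7, frames [2, 4]
7: miss, evict 2, frames [4, 7]
2: miss, evict 4, frames [7, 2]
Hits: 1.

1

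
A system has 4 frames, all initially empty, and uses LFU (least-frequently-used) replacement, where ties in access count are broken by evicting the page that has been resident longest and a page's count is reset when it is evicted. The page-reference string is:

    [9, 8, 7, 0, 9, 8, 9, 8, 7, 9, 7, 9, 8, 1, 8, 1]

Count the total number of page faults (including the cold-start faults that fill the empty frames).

5

9: miss, frames {9}
8: miss, frames {9,8}
7: miss, frames {9,8,7}
0: miss, frames {9,8,7,0}
9: hit
8: hit
9: hit
8: hit
7: hit
9: hit
7: hit
9: hit
8: hit
1: miss, evict 0, frames {9,8,7,1}
8: hit
1: hit
Page faults: 5.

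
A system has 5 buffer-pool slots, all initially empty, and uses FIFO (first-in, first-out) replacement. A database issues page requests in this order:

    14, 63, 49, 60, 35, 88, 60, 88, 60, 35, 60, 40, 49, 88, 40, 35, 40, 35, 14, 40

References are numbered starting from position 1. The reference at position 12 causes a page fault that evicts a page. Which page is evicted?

63

pos 1: 14 -> fault, frames [14]
pos 2: 63 -> fault, frames [14, 63]
pos 3: 49 -> fault, frames [14, 63, 49]
pos 4: 60 -> fault, frames [14, 63, 49, 60]
pos 5: 35 -> fault, frames [14, 63, 49, 60, 35]
pos 6: 88 -> fault, evict 14, frames [63, 49, 60, 35, 88]
pos 7: 60 -> hit
pos 8: 88 -> hit
pos 9: 60 -> hit
pos 10: 35 -> hit
pos 11: 60 -> hit
pos 12: 40 -> fault, evict 63, frames [49, 60, 35, 88, 40]
At position 12, page 63 is evicted.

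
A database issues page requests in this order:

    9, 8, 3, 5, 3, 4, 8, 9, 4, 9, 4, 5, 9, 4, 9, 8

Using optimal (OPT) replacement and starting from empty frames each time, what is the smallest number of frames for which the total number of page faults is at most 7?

3

f=1: 16 faults
f=2: 10 faults
f=3: 7 faults
f=4: 5 faults
f=5: 5 faults
Smallest f with faults ≤ 7 is 3.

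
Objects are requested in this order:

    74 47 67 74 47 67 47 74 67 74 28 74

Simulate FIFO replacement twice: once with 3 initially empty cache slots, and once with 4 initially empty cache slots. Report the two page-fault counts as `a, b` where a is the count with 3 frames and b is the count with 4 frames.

3 frames: F F F . . . . . . . F F → 5 faults.
4 frames: F F F . . . . . . . F . → 4 faults.
4 < 5: adding a frame reduced faults, as is typical.

5, 4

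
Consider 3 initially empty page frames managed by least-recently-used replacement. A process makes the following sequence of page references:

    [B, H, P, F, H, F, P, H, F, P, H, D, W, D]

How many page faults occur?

B -> fault, frames [B]
H -> fault, frames [B, H]
P -> fault, frames [B, H, P]
F -> fault, evict B, frames [H, P, F]
H -> hit
F -> hit
P -> hit
H -> hit
F -> hit
P -> hit
H -> hit
D -> fault, evict F, frames [P, H, D]
W -> fault, evict P, frames [H, D, W]
D -> hit
Page faults: 6.

6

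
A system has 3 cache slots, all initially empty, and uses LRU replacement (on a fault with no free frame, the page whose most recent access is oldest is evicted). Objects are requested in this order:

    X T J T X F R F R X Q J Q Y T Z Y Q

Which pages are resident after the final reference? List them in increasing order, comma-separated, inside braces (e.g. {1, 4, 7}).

{Q, Y, Z}

X -> miss, frames {X}
T -> miss, frames {X,T}
J -> miss, frames {X,T,J}
T -> hit
X -> hit
F -> miss, evict J, frames {T,X,F}
R -> miss, evict T, frames {X,F,R}
F -> hit
R -> hit
X -> hit
Q -> miss, evict F, frames {R,X,Q}
J -> miss, evict R, frames {X,Q,J}
Q -> hit
Y -> miss, evict X, frames {J,Q,Y}
T -> miss, evict J, frames {Q,Y,T}
Z -> miss, evict Q, frames {Y,T,Z}
Y -> hit
Q -> miss, evict T, frames {Z,Y,Q}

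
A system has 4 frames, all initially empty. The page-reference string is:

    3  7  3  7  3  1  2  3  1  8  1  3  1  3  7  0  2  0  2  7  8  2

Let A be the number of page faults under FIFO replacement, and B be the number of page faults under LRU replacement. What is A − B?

Under FIFO: F F . . . F F . . F . F . . F F F . . . F . → 10 faults.
Under LRU: F F . . . F F . . F . . . . F F F . . . F . → 9 faults.
A − B = 10 − 9 = 1.

1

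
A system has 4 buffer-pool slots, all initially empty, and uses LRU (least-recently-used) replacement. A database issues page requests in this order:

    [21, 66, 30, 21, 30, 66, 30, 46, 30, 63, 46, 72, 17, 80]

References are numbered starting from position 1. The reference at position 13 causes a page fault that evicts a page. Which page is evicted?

30

pos 1: 21 → fault, frames (21)
pos 2: 66 → fault, frames (21 66)
pos 3: 30 → fault, frames (21 66 30)
pos 4: 21 → hit
pos 5: 30 → hit
pos 6: 66 → hit
pos 7: 30 → hit
pos 8: 46 → fault, frames (21 66 30 46)
pos 9: 30 → hit
pos 10: 63 → fault, evict 21, frames (66 46 30 63)
pos 11: 46 → hit
pos 12: 72 → fault, evict 66, frames (30 63 46 72)
pos 13: 17 → fault, evict 30, frames (63 46 72 17)
At position 13, page 30 is evicted.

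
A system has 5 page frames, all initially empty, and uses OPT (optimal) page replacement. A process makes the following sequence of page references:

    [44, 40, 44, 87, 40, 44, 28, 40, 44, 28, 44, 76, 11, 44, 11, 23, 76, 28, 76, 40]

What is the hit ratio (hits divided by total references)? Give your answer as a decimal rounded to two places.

0.65

44 → fault, frames {44}
40 → fault, frames {44,40}
44 → hit
87 → fault, frames {44,40,87}
40 → hit
44 → hit
28 → fault, frames {44,40,87,28}
40 → hit
44 → hit
28 → hit
44 → hit
76 → fault, frames {44,40,87,28,76}
11 → fault, evict 87, frames {44,40,28,76,11}
44 → hit
11 → hit
23 → fault, evict 11, frames {44,40,28,76,23}
76 → hit
28 → hit
76 → hit
40 → hit
Hits: 13 of 20 references → 13/20 = 0.6500.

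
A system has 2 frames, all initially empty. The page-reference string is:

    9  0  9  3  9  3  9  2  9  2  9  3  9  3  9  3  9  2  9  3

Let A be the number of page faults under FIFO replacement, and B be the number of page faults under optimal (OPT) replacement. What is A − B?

2

Under FIFO: F F . F F . . F . . . F F . . . . F . F → 9 faults.
Under OPT: F F . F . . . F . . . F . . . . . F . F → 7 faults.
A − B = 9 − 7 = 2.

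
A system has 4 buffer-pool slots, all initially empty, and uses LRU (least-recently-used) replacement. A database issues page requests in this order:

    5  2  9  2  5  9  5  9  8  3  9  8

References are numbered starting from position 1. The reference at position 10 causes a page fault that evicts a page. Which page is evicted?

pos 1: 5 -> fault, frames (5)
pos 2: 2 -> fault, frames (5 2)
pos 3: 9 -> fault, frames (5 2 9)
pos 4: 2 -> hit
pos 5: 5 -> hit
pos 6: 9 -> hit
pos 7: 5 -> hit
pos 8: 9 -> hit
pos 9: 8 -> fault, frames (2 5 9 8)
pos 10: 3 -> fault, evict 2, frames (5 9 8 3)
At position 10, page 2 is evicted.

2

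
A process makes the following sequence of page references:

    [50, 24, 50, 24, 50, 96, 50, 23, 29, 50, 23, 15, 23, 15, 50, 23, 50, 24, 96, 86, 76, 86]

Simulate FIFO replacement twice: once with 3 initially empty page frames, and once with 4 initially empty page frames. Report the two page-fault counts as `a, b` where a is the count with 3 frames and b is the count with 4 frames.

3 frames: F F . . . F . F F F . F F . . . . F F F F . → 12 faults.
4 frames: F F . . . F . F F F . F . . . . . F F F F . → 11 faults.
11 < 12: adding a frame reduced faults, as is typical.

12, 11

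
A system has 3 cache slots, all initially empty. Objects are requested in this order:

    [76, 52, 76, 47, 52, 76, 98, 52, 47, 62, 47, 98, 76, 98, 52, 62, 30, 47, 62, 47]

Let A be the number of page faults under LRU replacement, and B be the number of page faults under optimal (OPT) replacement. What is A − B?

3

Under LRU: F F . F . . F . F F . F F . F F F F . . → 12 faults.
Under OPT: F F . F . . F . . F . . F . F . F F . . → 9 faults.
A − B = 12 − 9 = 3.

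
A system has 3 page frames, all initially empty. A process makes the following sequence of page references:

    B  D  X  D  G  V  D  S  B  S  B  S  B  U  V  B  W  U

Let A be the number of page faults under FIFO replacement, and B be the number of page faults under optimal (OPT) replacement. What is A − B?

3

Under FIFO: F F F . F F F F F . . . . F F . F . → 11 faults.
Under OPT: F F F . F F . F . . . . . F . . F . → 8 faults.
A − B = 11 − 8 = 3.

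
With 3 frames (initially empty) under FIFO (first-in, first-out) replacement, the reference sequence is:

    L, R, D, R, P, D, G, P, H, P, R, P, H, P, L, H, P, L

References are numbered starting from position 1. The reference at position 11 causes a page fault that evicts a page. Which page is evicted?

pos 1: L: fault, frames [L]
pos 2: R: fault, frames [L, R]
pos 3: D: fault, frames [L, R, D]
pos 4: R: hit
pos 5: P: fault, evict L, frames [R, D, P]
pos 6: D: hit
pos 7: G: fault, evict R, frames [D, P, G]
pos 8: P: hit
pos 9: H: fault, evict D, frames [P, G, H]
pos 10: P: hit
pos 11: R: fault, evict P, frames [G, H, R]
At position 11, page P is evicted.

P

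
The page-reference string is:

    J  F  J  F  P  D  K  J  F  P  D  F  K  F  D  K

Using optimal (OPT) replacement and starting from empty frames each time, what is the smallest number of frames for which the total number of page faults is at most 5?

5

f=1: 16 faults
f=2: 10 faults
f=3: 7 faults
f=4: 6 faults
f=5: 5 faults
Smallest f with faults ≤ 5 is 5.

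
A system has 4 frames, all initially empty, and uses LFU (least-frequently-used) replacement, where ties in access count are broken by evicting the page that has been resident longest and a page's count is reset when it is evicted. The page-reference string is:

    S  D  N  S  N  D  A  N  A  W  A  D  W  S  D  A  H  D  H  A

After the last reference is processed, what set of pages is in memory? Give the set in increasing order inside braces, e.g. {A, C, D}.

{A, D, H, N}

S → miss, frames {S}
D → miss, frames {S,D}
N → miss, frames {S,D,N}
S → hit
N → hit
D → hit
A → miss, frames {S,D,N,A}
N → hit
A → hit
W → miss, evict S, frames {D,N,A,W}
A → hit
D → hit
W → hit
S → miss, evict W, frames {D,N,A,S}
D → hit
A → hit
H → miss, evict S, frames {D,N,A,H}
D → hit
H → hit
A → hit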